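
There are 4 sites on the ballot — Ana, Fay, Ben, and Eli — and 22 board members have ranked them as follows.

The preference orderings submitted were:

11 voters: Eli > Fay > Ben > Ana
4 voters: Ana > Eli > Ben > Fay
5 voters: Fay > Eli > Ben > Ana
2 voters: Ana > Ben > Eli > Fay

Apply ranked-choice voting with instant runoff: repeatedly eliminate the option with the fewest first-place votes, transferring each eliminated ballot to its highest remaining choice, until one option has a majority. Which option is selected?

Round 1: Eli 11, Ana 6, Fay 5, Ben 0. Ben has the fewest and is eliminated.
Round 2: Eli 11, Ana 6, Fay 5. Fay has the fewest and is eliminated.
Round 3: Eli 16, Ana 6. Eli has a majority.

Eli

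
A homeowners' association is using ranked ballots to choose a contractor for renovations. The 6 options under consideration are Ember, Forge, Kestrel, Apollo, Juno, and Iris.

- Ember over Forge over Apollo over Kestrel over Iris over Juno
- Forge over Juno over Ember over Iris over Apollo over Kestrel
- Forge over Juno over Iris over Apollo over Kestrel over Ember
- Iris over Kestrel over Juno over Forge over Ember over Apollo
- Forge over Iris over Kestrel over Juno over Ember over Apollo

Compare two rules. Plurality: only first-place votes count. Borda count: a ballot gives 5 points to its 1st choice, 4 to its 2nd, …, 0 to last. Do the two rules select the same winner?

Yes

Plurality first-place counts: Ember 1, Forge 3, Kestrel 0, Apollo 0, Juno 0, Iris 1 → Forge.
Borda totals: Ember 10, Forge 21, Kestrel 10, Apollo 6, Juno 13, Iris 15 → Forge.
The two rules agree on Forge.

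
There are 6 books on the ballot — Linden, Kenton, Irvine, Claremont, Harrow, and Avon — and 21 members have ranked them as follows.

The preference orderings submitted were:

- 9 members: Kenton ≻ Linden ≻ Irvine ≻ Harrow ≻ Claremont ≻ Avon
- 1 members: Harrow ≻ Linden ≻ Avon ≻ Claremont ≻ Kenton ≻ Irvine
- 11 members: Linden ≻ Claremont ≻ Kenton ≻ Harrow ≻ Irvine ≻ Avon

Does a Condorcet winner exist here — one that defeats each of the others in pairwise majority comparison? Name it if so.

Linden

Head-to-head results (21 voters total):
Linden vs Kenton: Linden wins 12–9.
Linden vs Irvine: Linden wins 21–0.
Linden vs Claremont: Linden wins 21–0.
Linden vs Harrow: Linden wins 20–1.
Linden vs Avon: Linden wins 21–0.
Kenton vs Irvine: Kenton wins 21–0.
Kenton vs Claremont: Claremont wins 12–9.
Kenton vs Harrow: Kenton wins 20–1.
Kenton vs Avon: Kenton wins 20–1.
Irvine vs Claremont: Claremont wins 12–9.
Irvine vs Harrow: Harrow wins 12–9.
Irvine vs Avon: Irvine wins 20–1.
Claremont vs Harrow: Claremont wins 11–10.
Claremont vs Avon: Claremont wins 20–1.
Harrow vs Avon: Harrow wins 21–0.
Linden beats each rival — Kenton (12–9), Irvine (21–0), Claremont (21–0), Harrow (20–1), Avon (21–0) — so Linden is the Condorcet winner.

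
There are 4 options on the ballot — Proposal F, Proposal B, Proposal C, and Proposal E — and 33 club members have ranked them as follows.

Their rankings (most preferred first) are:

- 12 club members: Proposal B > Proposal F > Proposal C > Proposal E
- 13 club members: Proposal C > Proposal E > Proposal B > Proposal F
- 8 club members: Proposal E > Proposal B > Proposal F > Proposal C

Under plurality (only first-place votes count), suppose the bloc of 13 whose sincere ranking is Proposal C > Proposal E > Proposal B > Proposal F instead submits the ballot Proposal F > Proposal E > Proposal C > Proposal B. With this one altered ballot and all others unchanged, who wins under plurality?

First-place totals with the altered ballot: Proposal F 13, Proposal B 12, Proposal C 0, Proposal E 8.
The switch changes the winner from Proposal C to Proposal F.

Proposal F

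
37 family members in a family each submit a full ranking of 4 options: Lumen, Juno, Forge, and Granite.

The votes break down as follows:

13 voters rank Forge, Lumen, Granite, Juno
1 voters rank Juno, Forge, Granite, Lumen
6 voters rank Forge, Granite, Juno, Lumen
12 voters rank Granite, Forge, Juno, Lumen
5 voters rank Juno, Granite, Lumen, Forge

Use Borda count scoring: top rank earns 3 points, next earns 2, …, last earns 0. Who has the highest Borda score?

Forge

Borda scores:
  Lumen: 13·2 + 0 + 6·0 + 12·0 + 5·1 = 31
  Juno: 13·0 + 3 + 6·1 + 12·1 + 5·3 = 36
  Forge: 13·3 + 2 + 6·3 + 12·2 + 5·0 = 83
  Granite: 13·1 + 1 + 6·2 + 12·3 + 5·2 = 72
Forge has the highest total.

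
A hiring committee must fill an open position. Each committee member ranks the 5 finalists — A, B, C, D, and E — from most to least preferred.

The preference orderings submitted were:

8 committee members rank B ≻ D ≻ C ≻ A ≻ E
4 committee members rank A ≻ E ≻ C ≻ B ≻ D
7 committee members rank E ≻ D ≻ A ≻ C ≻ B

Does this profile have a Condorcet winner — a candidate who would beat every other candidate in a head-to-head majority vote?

No

Head-to-head results (19 voters total):
A vs B: A wins 11–8.
A vs C: A wins 11–8.
A vs D: D wins 15–4.
A vs E: A wins 12–7.
B vs C: C wins 11–8.
B vs D: B wins 12–7.
B vs E: E wins 11–8.
C vs D: D wins 15–4.
C vs E: E wins 11–8.
D vs E: E wins 11–8.
No candidate beats all others: A beats B beats D beats A, a majority cycle.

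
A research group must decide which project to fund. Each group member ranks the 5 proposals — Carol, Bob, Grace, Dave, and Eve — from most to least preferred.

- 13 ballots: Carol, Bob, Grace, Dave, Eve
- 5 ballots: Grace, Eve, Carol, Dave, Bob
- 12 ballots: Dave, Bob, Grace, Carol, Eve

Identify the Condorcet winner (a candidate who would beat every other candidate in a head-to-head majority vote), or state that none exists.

There is no Condorcet winner

Head-to-head results (30 voters total):
Carol vs Bob: Carol wins 18–12.
Carol vs Grace: Grace wins 17–13.
Carol vs Dave: Carol wins 18–12.
Carol vs Eve: Carol wins 25–5.
Bob vs Grace: Bob wins 25–5.
Bob vs Dave: Dave wins 17–13.
Bob vs Eve: Bob wins 25–5.
Grace vs Dave: Grace wins 18–12.
Grace vs Eve: Grace wins 30–0.
Dave vs Eve: Dave wins 25–5.
No candidate beats all others: Carol beats Bob beats Grace beats Carol, a majority cycle.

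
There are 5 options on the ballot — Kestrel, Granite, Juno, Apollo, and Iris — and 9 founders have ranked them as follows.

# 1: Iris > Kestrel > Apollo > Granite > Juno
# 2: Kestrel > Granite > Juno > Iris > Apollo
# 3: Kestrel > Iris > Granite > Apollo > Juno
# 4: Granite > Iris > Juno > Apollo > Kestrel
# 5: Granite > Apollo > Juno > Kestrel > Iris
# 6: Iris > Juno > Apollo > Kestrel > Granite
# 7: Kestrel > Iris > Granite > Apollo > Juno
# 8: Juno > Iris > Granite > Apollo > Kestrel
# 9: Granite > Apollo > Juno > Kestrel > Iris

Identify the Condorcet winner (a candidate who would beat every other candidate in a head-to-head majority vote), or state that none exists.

Head-to-head results (9 voters total):
Kestrel vs Granite: Kestrel wins 5–4.
Kestrel vs Juno: Juno wins 5–4.
Kestrel vs Apollo: Apollo wins 5–4.
Kestrel vs Iris: Kestrel wins 5–4.
Granite vs Juno: Granite wins 7–2.
Granite vs Apollo: Granite wins 7–2.
Granite vs Iris: Iris wins 5–4.
Juno vs Apollo: Apollo wins 5–4.
Juno vs Iris: Iris wins 5–4.
Apollo vs Iris: Iris wins 7–2.
No candidate beats all others: Kestrel beats Granite beats Juno beats Kestrel, a majority cycle.

There is no Condorcet winner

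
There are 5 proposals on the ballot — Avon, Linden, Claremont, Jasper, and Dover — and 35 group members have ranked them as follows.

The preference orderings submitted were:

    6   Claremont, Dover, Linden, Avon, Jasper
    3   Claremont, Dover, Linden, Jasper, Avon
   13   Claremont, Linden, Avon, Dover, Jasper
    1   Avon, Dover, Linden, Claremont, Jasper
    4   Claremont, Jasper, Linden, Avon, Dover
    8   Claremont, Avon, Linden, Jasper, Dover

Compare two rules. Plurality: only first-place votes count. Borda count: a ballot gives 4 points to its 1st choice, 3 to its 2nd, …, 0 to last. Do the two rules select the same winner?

Yes

Plurality first-place counts: Avon 1, Linden 0, Claremont 34, Jasper 0, Dover 0 → Claremont.
Borda totals: Avon 64, Linden 83, Claremont 137, Jasper 23, Dover 43 → Claremont.
The two rules agree on Claremont.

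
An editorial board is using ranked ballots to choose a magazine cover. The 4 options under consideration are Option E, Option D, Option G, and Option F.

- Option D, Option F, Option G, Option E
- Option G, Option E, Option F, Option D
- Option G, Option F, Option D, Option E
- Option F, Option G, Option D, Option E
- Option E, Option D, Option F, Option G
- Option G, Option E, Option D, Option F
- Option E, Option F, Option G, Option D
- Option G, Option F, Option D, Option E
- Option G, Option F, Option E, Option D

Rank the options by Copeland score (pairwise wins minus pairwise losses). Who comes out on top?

Pairwise results:
  Option E vs Option D: Option E wins 5–4.
  Option E vs Option G: Option G wins 7–2.
  Option E vs Option F: Option F wins 5–4.
  Option D vs Option G: Option G wins 7–2.
  Option D vs Option F: Option F wins 6–3.
  Option G vs Option F: Option G wins 5–4.
Copeland scores (wins − losses):
  Option E: 1 − 2 = -1
  Option D: 0 − 3 = -3
  Option G: 3 − 0 = 3
  Option F: 2 − 1 = 1
Option G has the best Copeland score.

Option G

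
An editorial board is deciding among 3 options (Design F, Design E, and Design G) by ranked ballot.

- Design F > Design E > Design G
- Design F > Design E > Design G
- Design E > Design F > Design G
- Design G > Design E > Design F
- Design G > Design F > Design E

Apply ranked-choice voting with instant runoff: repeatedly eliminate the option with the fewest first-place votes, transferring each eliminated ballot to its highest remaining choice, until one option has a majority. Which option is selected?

Design F

Round 1: Design F 2, Design G 2, Design E 1. Design E has the fewest and is eliminated.
Round 2: Design F 3, Design G 2. Design F has a majority.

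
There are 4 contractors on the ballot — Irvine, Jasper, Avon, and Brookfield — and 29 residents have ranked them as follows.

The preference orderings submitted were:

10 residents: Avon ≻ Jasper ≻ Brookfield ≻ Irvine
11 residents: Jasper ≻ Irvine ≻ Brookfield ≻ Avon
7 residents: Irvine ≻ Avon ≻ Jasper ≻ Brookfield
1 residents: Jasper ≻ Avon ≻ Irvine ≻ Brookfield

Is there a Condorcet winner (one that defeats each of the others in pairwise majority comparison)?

No

Head-to-head results (29 voters total):
Irvine vs Jasper: Jasper wins 22–7.
Irvine vs Avon: Irvine wins 18–11.
Irvine vs Brookfield: Irvine wins 19–10.
Jasper vs Avon: Avon wins 17–12.
Jasper vs Brookfield: Jasper wins 29–0.
Avon vs Brookfield: Avon wins 18–11.
No candidate beats all others: Irvine beats Avon beats Jasper beats Irvine, a majority cycle.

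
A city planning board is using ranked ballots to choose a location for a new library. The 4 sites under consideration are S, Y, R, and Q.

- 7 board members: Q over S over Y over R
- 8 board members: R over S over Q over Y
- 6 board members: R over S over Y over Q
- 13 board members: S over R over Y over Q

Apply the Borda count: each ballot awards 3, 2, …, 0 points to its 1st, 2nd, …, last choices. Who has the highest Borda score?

S

Borda scores:
  S: 7·2 + 8·2 + 6·2 + 13·3 = 81
  Y: 7·1 + 8·0 + 6·1 + 13·1 = 26
  R: 7·0 + 8·3 + 6·3 + 13·2 = 68
  Q: 7·3 + 8·1 + 6·0 + 13·0 = 29
S has the highest total.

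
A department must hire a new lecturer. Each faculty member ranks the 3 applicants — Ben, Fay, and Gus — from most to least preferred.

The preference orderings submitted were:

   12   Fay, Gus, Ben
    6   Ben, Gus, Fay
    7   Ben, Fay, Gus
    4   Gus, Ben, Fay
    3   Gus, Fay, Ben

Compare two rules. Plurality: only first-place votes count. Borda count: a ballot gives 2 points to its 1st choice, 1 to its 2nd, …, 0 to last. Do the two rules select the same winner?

Plurality first-place counts: Ben 13, Fay 12, Gus 7 → Ben.
Borda totals: Ben 30, Fay 34, Gus 32 → Fay.
The two rules disagree: plurality picks Ben, Borda picks Fay.

No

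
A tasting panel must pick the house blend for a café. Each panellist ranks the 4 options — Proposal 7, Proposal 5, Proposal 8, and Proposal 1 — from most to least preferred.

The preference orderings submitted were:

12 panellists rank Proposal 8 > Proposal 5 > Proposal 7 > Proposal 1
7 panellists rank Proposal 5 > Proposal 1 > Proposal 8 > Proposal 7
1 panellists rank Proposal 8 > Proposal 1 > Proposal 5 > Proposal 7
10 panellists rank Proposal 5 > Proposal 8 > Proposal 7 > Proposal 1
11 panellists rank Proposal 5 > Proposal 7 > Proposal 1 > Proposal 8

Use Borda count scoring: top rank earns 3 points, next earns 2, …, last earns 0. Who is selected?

Proposal 5

Borda scores:
  Proposal 7: 12·1 + 7·0 + 0 + 10·1 + 11·2 = 44
  Proposal 5: 12·2 + 7·3 + 1 + 10·3 + 11·3 = 109
  Proposal 8: 12·3 + 7·1 + 3 + 10·2 + 11·0 = 66
  Proposal 1: 12·0 + 7·2 + 2 + 10·0 + 11·1 = 27
Proposal 5 has the highest total.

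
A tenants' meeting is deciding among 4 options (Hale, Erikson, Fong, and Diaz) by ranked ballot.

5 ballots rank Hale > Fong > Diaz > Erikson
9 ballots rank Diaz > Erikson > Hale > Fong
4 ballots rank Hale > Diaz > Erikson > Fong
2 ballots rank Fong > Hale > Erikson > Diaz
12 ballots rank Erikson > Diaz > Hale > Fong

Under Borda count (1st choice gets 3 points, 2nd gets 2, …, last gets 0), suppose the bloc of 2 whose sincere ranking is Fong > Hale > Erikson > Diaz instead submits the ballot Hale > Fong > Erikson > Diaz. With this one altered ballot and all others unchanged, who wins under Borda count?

Borda totals with the altered ballot: Hale 54, Erikson 60, Fong 14, Diaz 64.
The winner is unchanged: still Diaz.

Diaz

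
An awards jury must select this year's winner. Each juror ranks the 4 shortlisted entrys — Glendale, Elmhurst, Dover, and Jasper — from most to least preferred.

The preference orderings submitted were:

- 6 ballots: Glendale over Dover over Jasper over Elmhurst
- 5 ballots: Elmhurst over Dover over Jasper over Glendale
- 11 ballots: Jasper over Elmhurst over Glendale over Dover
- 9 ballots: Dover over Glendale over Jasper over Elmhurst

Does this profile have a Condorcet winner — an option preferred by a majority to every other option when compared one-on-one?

Head-to-head results (31 voters total):
Glendale vs Elmhurst: Elmhurst wins 16–15.
Glendale vs Dover: Glendale wins 17–14.
Glendale vs Jasper: Jasper wins 16–15.
Elmhurst vs Dover: Elmhurst wins 16–15.
Elmhurst vs Jasper: Jasper wins 26–5.
Dover vs Jasper: Dover wins 20–11.
No candidate beats all others: Glendale beats Dover beats Jasper beats Glendale, a majority cycle.

No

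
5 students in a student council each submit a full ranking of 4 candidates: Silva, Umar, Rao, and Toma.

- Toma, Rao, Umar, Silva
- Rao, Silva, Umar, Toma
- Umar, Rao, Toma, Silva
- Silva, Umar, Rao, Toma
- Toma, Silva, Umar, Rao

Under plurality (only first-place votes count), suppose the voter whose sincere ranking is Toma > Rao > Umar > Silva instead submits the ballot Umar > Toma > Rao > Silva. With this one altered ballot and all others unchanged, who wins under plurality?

Umar

First-place totals with the altered ballot: Silva 1, Umar 2, Rao 1, Toma 1.
The switch changes the winner from Toma to Umar.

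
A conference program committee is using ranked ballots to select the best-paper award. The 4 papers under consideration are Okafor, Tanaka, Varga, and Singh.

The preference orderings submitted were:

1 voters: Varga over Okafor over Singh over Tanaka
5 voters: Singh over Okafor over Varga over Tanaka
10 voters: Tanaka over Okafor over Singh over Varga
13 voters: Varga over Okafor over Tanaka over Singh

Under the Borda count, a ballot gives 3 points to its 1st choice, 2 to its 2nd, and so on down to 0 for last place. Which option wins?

Borda scores:
  Okafor: 2 + 5·2 + 10·2 + 13·2 = 58
  Tanaka: 0 + 5·0 + 10·3 + 13·1 = 43
  Varga: 3 + 5·1 + 10·0 + 13·3 = 47
  Singh: 1 + 5·3 + 10·1 + 13·0 = 26
Okafor has the highest total.

Okafor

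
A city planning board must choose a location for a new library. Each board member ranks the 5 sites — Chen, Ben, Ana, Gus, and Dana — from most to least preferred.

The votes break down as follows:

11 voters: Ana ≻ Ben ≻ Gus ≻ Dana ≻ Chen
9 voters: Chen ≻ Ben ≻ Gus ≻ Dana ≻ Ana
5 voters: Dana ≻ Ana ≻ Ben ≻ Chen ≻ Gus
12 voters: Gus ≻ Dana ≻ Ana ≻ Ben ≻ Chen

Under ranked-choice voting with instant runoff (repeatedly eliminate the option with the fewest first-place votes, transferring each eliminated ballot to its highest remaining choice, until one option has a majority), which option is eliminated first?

Ben

Round 1: Gus 12, Ana 11, Chen 9, Dana 5, Ben 0. Ben has the fewest and is eliminated.
Round 2: Gus 12, Ana 11, Chen 9, Dana 5. Dana has the fewest and is eliminated.
Round 3: Ana 16, Gus 12, Chen 9. Chen has the fewest and is eliminated.
Round 4: Gus 21, Ana 16. Gus has a majority.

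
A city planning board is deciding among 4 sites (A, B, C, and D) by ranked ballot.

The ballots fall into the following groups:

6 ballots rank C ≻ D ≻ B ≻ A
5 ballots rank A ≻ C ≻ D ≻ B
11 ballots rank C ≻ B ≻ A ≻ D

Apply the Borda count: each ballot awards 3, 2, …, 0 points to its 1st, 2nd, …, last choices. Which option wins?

C

Borda scores:
  A: 6·0 + 5·3 + 11·1 = 26
  B: 6·1 + 5·0 + 11·2 = 28
  C: 6·3 + 5·2 + 11·3 = 61
  D: 6·2 + 5·1 + 11·0 = 17
C has the highest total.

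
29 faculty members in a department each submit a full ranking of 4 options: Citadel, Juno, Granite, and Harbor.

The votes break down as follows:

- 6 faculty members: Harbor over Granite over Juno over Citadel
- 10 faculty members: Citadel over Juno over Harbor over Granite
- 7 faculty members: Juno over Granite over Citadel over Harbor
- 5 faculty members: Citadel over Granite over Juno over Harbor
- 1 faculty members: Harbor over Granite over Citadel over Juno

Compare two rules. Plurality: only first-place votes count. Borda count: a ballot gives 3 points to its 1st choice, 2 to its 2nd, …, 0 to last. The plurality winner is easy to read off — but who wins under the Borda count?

Citadel

Plurality first-place counts: Citadel 15, Juno 7, Granite 0, Harbor 7 → Citadel.
Borda totals: Citadel 53, Juno 52, Granite 38, Harbor 31 → Citadel.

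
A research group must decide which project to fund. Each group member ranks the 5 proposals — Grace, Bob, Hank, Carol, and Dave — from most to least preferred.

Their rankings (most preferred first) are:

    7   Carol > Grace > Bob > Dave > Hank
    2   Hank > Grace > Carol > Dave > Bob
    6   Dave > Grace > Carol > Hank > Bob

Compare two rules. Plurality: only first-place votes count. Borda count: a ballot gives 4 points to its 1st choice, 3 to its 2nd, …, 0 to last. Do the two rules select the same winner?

No

Plurality first-place counts: Grace 0, Bob 0, Hank 2, Carol 7, Dave 6 → Carol.
Borda totals: Grace 45, Bob 14, Hank 14, Carol 44, Dave 33 → Grace.
The two rules disagree: plurality picks Carol, Borda picks Grace.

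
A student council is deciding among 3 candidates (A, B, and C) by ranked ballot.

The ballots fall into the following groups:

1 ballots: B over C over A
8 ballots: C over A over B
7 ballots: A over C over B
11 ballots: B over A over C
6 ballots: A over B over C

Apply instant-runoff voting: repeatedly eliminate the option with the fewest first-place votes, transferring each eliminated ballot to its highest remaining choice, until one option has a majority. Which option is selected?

A

Round 1: A 13, B 12, C 8. C has the fewest and is eliminated.
Round 2: A 21, B 12. A has a majority.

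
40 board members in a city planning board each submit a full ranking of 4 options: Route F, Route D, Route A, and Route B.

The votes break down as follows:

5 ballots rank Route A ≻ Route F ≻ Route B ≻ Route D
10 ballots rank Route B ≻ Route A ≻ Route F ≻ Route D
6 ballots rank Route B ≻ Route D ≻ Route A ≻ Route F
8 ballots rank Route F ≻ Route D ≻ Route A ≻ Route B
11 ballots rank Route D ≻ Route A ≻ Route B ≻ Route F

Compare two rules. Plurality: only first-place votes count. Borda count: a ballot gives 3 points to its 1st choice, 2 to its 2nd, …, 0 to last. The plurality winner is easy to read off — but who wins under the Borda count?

Route A

Plurality first-place counts: Route F 8, Route D 11, Route A 5, Route B 16 → Route B.
Borda totals: Route F 44, Route D 61, Route A 71, Route B 64 → Route A.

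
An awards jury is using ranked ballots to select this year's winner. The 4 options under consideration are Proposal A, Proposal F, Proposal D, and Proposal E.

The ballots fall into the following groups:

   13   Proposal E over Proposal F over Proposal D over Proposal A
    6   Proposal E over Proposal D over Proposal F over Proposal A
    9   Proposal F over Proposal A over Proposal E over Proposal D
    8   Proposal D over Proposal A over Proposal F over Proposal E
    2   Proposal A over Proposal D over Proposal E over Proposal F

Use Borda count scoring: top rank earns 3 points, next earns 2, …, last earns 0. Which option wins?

Borda scores:
  Proposal A: 13·0 + 6·0 + 9·2 + 8·2 + 2·3 = 40
  Proposal F: 13·2 + 6·1 + 9·3 + 8·1 + 2·0 = 67
  Proposal D: 13·1 + 6·2 + 9·0 + 8·3 + 2·2 = 53
  Proposal E: 13·3 + 6·3 + 9·1 + 8·0 + 2·1 = 68
Proposal E has the highest total.

Proposal E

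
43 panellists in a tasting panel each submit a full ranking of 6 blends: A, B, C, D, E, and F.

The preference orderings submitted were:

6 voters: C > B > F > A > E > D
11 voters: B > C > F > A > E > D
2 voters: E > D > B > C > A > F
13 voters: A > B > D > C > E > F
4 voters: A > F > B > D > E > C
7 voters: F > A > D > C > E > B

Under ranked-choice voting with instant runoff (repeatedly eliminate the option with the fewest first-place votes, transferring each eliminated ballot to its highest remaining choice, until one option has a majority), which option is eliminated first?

D

Round 1: A 17, B 11, F 7, C 6, E 2, D 0. D has the fewest and is eliminated.
Round 2: A 17, B 11, F 7, C 6, E 2. E has the fewest and is eliminated.
Round 3: A 17, B 13, F 7, C 6. C has the fewest and is eliminated.
Round 4: B 19, A 17, F 7. F has the fewest and is eliminated.
Round 5: A 24, B 19. A has a majority.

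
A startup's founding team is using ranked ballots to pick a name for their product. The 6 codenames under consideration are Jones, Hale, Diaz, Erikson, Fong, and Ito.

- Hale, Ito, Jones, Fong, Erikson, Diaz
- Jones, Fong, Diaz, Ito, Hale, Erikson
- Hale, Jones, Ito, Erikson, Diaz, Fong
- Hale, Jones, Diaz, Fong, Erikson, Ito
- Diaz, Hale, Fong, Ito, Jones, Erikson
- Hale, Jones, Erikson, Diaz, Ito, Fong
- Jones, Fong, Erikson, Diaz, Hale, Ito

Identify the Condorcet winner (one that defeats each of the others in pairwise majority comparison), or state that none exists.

Head-to-head results (7 voters total):
Jones vs Hale: Hale wins 5–2.
Jones vs Diaz: Jones wins 6–1.
Jones vs Erikson: Jones wins 7–0.
Jones vs Fong: Jones wins 6–1.
Jones vs Ito: Jones wins 5–2.
Hale vs Diaz: Hale wins 4–3.
Hale vs Erikson: Hale wins 6–1.
Hale vs Fong: Hale wins 5–2.
Hale vs Ito: Hale wins 6–1.
Diaz vs Erikson: Erikson wins 4–3.
Diaz vs Fong: Diaz wins 4–3.
Diaz vs Ito: Diaz wins 5–2.
Erikson vs Fong: Fong wins 5–2.
Erikson vs Ito: Ito wins 4–3.
Fong vs Ito: Fong wins 4–3.
Hale beats each rival — Jones (5–2), Diaz (4–3), Erikson (6–1), Fong (5–2), Ito (6–1) — so Hale is the Condorcet winner.

Hale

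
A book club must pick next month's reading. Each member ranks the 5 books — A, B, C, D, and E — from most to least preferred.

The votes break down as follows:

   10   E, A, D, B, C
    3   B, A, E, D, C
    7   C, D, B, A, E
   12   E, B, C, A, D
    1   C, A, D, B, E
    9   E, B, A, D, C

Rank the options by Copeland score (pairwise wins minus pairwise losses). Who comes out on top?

Pairwise results:
  A vs B: B wins 31–11.
  A vs C: A wins 22–20.
  A vs D: A wins 35–7.
  A vs E: E wins 31–11.
  B vs C: B wins 34–8.
  B vs D: B wins 24–18.
  B vs E: E wins 31–11.
  C vs D: D wins 22–20.
  C vs E: E wins 34–8.
  D vs E: E wins 34–8.
Copeland scores (wins − losses):
  A: 2 − 2 = 0
  B: 3 − 1 = 2
  C: 0 − 4 = -4
  D: 1 − 3 = -2
  E: 4 − 0 = 4
E has the best Copeland score.

E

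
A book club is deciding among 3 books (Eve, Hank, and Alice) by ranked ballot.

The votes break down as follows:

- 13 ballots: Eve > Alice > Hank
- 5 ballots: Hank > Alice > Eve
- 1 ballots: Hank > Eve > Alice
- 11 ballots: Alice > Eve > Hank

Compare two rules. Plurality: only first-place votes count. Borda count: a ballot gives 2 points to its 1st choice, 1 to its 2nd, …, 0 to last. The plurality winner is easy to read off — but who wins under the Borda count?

Alice

Plurality first-place counts: Eve 13, Hank 6, Alice 11 → Eve.
Borda totals: Eve 38, Hank 12, Alice 40 → Alice.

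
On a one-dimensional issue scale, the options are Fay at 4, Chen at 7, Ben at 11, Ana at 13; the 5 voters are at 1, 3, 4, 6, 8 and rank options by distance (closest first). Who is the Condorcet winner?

Fay

With single-peaked preferences on a line, the Condorcet winner is the candidate closest to the median voter.
The median voter (position 4) is closest to Fay at 4.
Check: Fay vs Chen — voters closer to Fay: 3 of 5.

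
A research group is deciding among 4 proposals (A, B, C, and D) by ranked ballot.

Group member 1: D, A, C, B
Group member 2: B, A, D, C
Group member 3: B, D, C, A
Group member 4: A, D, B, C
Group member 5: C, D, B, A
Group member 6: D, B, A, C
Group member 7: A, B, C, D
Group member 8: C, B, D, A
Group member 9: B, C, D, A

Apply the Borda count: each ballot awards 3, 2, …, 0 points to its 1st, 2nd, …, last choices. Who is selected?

Borda scores:
  A: 2 + 2 + 0 + 3 + 0 + 1 + 3 + 0 + 0 = 11
  B: 0 + 3 + 3 + 1 + 1 + 2 + 2 + 2 + 3 = 17
  C: 1 + 0 + 1 + 0 + 3 + 0 + 1 + 3 + 2 = 11
  D: 3 + 1 + 2 + 2 + 2 + 3 + 0 + 1 + 1 = 15
B has the highest total.

B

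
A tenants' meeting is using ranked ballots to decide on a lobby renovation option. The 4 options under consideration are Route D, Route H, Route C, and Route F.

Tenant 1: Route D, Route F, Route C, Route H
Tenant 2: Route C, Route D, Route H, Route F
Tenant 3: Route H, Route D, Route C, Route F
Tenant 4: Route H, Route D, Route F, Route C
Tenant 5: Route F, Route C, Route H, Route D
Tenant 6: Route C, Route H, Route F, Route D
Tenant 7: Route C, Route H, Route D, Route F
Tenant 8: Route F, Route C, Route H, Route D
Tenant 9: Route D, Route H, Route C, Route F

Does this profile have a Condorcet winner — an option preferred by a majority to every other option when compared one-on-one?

Yes

Head-to-head results (9 voters total):
Route D vs Route H: Route H wins 6–3.
Route D vs Route C: Route C wins 5–4.
Route D vs Route F: Route D wins 6–3.
Route H vs Route C: Route C wins 6–3.
Route H vs Route F: Route H wins 6–3.
Route C vs Route F: Route C wins 5–4.
Route C beats each rival — Route D (5–4), Route H (6–3), Route F (5–4) — so Route C is the Condorcet winner.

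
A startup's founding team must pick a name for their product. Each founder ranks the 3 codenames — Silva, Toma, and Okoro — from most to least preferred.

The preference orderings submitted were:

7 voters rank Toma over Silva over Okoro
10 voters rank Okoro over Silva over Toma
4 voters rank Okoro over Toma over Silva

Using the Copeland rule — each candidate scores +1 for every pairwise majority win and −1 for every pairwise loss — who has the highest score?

Okoro

Pairwise results:
  Silva vs Toma: Toma wins 11–10.
  Silva vs Okoro: Okoro wins 14–7.
  Toma vs Okoro: Okoro wins 14–7.
Copeland scores (wins − losses):
  Silva: 0 − 2 = -2
  Toma: 1 − 1 = 0
  Okoro: 2 − 0 = 2
Okoro has the best Copeland score.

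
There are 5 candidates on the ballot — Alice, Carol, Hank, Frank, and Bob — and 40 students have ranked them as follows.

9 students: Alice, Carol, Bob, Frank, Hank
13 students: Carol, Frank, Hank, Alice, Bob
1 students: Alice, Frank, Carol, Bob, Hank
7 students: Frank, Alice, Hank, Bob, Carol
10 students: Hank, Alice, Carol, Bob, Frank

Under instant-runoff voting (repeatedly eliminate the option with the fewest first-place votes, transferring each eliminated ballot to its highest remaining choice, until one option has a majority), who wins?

Alice

Round 1: Carol 13, Alice 10, Hank 10, Frank 7, Bob 0. Bob has the fewest and is eliminated.
Round 2: Carol 13, Alice 10, Hank 10, Frank 7. Frank has the fewest and is eliminated.
Round 3: Alice 17, Carol 13, Hank 10. Hank has the fewest and is eliminated.
Round 4: Alice 27, Carol 13. Alice has a majority.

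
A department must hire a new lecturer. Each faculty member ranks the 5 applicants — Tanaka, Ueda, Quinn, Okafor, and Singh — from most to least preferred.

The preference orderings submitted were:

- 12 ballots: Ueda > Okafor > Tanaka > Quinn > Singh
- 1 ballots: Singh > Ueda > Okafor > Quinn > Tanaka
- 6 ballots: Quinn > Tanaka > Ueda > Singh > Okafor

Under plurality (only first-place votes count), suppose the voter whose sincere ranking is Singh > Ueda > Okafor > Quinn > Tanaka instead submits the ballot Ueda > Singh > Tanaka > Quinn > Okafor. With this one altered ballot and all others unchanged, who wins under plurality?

Ueda

First-place totals with the altered ballot: Tanaka 0, Ueda 13, Quinn 6, Okafor 0, Singh 0.
The winner is unchanged: still Ueda.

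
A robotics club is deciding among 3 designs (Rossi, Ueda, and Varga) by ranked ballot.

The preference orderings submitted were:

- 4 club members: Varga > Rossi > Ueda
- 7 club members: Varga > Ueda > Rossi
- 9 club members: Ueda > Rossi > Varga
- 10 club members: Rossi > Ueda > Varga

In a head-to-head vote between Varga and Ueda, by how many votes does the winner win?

Ballots ranking Varga above Ueda: 4+7 = 11.
Ballots ranking Ueda above Varga: 9+10 = 19.
Ueda wins 19–11, a margin of 8.

8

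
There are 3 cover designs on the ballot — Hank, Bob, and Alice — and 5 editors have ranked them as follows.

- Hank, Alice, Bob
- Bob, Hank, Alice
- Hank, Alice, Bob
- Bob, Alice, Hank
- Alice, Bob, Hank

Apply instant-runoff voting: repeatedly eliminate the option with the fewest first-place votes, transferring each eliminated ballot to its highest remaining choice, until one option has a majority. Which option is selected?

Bob

Round 1: Hank 2, Bob 2, Alice 1. Alice has the fewest and is eliminated.
Round 2: Bob 3, Hank 2. Bob has a majority.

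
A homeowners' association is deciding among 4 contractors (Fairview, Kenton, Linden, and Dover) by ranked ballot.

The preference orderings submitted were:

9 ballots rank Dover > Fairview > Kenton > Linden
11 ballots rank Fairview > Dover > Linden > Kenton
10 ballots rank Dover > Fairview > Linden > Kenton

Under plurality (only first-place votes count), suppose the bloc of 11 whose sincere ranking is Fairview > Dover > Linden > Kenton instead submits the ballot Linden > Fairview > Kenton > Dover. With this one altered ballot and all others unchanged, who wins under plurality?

Dover

First-place totals with the altered ballot: Fairview 0, Kenton 0, Linden 11, Dover 19.
The winner is unchanged: still Dover.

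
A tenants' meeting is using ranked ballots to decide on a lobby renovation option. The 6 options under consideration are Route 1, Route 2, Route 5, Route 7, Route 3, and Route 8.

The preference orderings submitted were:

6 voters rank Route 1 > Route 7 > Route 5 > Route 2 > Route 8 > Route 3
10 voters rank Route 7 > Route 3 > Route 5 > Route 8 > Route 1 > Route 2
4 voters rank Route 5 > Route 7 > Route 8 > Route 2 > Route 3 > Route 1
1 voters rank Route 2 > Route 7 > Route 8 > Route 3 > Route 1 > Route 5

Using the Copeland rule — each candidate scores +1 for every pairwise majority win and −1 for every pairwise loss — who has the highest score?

Route 7

Pairwise results:
  Route 1 vs Route 2: Route 1 wins 16–5.
  Route 1 vs Route 5: Route 5 wins 14–7.
  Route 1 vs Route 7: Route 7 wins 15–6.
  Route 1 vs Route 3: Route 3 wins 15–6.
  Route 1 vs Route 8: Route 8 wins 15–6.
  Route 2 vs Route 5: Route 5 wins 20–1.
  Route 2 vs Route 7: Route 7 wins 20–1.
  Route 2 vs Route 3: Route 2 wins 11–10.
  Route 2 vs Route 8: Route 8 wins 14–7.
  Route 5 vs Route 7: Route 7 wins 17–4.
  Route 5 vs Route 3: Route 3 wins 11–10.
  Route 5 vs Route 8: Route 5 wins 20–1.
  Route 7 vs Route 3: Route 7 wins 21–0.
  Route 7 vs Route 8: Route 7 wins 21–0.
  Route 3 vs Route 8: Route 8 wins 11–10.
Copeland scores (wins − losses):
  Route 1: 1 − 4 = -3
  Route 2: 1 − 4 = -3
  Route 5: 3 − 2 = 1
  Route 7: 5 − 0 = 5
  Route 3: 2 − 3 = -1
  Route 8: 3 − 2 = 1
Route 7 has the best Copeland score.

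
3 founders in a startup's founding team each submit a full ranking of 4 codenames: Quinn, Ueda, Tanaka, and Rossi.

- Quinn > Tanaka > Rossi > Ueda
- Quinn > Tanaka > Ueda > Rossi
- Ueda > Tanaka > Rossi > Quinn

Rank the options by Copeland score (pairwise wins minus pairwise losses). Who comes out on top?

Pairwise results:
  Quinn vs Ueda: Quinn wins 2–1.
  Quinn vs Tanaka: Quinn wins 2–1.
  Quinn vs Rossi: Quinn wins 2–1.
  Ueda vs Tanaka: Tanaka wins 2–1.
  Ueda vs Rossi: Ueda wins 2–1.
  Tanaka vs Rossi: Tanaka wins 3–0.
Copeland scores (wins − losses):
  Quinn: 3 − 0 = 3
  Ueda: 1 − 2 = -1
  Tanaka: 2 − 1 = 1
  Rossi: 0 − 3 = -3
Quinn has the best Copeland score.

Quinn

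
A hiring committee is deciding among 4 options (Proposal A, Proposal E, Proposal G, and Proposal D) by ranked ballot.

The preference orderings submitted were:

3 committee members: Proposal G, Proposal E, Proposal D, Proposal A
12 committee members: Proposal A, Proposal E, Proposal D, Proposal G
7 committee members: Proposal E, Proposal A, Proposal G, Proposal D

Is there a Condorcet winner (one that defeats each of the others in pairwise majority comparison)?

Head-to-head results (22 voters total):
Proposal A vs Proposal E: Proposal A wins 12–10.
Proposal A vs Proposal G: Proposal A wins 19–3.
Proposal A vs Proposal D: Proposal A wins 19–3.
Proposal E vs Proposal G: Proposal E wins 19–3.
Proposal E vs Proposal D: Proposal E wins 22–0.
Proposal G vs Proposal D: Proposal D wins 12–10.
Proposal A beats each rival — Proposal E (12–10), Proposal G (19–3), Proposal D (19–3) — so Proposal A is the Condorcet winner.

Yes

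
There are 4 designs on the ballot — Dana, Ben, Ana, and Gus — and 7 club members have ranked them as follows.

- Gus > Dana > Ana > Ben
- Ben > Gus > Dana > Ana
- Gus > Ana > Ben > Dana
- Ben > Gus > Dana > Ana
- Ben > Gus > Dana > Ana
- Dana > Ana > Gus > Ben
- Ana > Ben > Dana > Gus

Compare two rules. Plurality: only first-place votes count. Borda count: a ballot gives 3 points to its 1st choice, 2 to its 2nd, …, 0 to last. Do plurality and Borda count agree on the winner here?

Plurality first-place counts: Dana 1, Ben 3, Ana 1, Gus 2 → Ben.
Borda totals: Dana 9, Ben 12, Ana 8, Gus 13 → Gus.
The two rules disagree: plurality picks Ben, Borda picks Gus.

No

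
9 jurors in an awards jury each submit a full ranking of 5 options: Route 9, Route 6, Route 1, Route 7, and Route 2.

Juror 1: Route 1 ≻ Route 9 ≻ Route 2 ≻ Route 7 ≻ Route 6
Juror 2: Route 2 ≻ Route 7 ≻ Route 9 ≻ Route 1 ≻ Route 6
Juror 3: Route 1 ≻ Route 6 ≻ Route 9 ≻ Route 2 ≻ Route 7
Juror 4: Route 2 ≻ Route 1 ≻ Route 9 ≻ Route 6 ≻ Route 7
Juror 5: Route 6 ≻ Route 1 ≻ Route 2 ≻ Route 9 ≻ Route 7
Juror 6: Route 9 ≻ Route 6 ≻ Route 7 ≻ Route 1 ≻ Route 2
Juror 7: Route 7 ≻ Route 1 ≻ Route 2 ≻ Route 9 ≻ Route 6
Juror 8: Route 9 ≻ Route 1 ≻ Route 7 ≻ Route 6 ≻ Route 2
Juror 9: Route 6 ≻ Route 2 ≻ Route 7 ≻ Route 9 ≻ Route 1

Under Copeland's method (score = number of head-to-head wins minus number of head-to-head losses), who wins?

Route 1

Pairwise results:
  Route 9 vs Route 6: Route 9 wins 6–3.
  Route 9 vs Route 1: Route 1 wins 5–4.
  Route 9 vs Route 7: Route 9 wins 6–3.
  Route 9 vs Route 2: Route 2 wins 5–4.
  Route 6 vs Route 1: Route 1 wins 6–3.
  Route 6 vs Route 7: Route 6 wins 5–4.
  Route 6 vs Route 2: Route 6 wins 5–4.
  Route 1 vs Route 7: Route 1 wins 5–4.
  Route 1 vs Route 2: Route 1 wins 6–3.
  Route 7 vs Route 2: Route 2 wins 6–3.
Copeland scores (wins − losses):
  Route 9: 2 − 2 = 0
  Route 6: 2 − 2 = 0
  Route 1: 4 − 0 = 4
  Route 7: 0 − 4 = -4
  Route 2: 2 − 2 = 0
Route 1 has the best Copeland score.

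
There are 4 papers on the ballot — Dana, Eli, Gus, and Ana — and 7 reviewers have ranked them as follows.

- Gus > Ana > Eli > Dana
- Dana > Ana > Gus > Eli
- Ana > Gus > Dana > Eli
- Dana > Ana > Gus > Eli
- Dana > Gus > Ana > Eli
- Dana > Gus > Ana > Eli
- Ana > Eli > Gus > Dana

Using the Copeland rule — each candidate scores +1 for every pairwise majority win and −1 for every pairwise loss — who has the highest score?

Pairwise results:
  Dana vs Eli: Dana wins 5–2.
  Dana vs Gus: Dana wins 4–3.
  Dana vs Ana: Dana wins 4–3.
  Eli vs Gus: Gus wins 6–1.
  Eli vs Ana: Ana wins 7–0.
  Gus vs Ana: Ana wins 4–3.
Copeland scores (wins − losses):
  Dana: 3 − 0 = 3
  Eli: 0 − 3 = -3
  Gus: 1 − 2 = -1
  Ana: 2 − 1 = 1
Dana has the best Copeland score.

Dana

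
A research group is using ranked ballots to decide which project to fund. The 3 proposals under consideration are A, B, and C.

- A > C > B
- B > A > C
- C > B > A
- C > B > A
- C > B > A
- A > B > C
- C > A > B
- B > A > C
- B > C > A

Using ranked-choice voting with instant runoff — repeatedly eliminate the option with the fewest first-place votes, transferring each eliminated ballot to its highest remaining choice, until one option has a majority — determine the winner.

C

Round 1: C 4, B 3, A 2. A has the fewest and is eliminated.
Round 2: C 5, B 4. C has a majority.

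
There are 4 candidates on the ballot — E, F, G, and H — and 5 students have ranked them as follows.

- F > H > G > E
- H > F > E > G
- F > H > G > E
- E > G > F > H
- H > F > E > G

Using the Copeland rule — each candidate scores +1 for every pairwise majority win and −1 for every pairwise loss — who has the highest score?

F

Pairwise results:
  E vs F: F wins 4–1.
  E vs G: E wins 3–2.
  E vs H: H wins 4–1.
  F vs G: F wins 4–1.
  F vs H: F wins 3–2.
  G vs H: H wins 4–1.
Copeland scores (wins − losses):
  E: 1 − 2 = -1
  F: 3 − 0 = 3
  G: 0 − 3 = -3
  H: 2 − 1 = 1
F has the best Copeland score.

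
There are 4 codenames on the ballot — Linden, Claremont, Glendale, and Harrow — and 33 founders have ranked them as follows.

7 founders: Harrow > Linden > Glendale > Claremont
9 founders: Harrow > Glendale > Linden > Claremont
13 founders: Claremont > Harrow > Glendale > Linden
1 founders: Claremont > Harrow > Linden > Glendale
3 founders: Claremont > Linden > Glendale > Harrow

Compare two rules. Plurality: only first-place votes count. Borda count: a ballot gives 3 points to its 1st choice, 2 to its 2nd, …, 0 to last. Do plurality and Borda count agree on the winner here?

No

Plurality first-place counts: Linden 0, Claremont 17, Glendale 0, Harrow 16 → Claremont.
Borda totals: Linden 30, Claremont 51, Glendale 41, Harrow 76 → Harrow.
The two rules disagree: plurality picks Claremont, Borda picks Harrow.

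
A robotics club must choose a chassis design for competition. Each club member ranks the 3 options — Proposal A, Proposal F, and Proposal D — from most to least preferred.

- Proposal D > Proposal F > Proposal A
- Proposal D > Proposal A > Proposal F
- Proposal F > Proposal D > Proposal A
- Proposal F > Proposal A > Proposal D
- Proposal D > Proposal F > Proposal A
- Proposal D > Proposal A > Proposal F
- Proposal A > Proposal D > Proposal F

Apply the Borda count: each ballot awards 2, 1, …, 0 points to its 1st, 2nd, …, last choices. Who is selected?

Borda scores:
  Proposal A: 0 + 1 + 0 + 1 + 0 + 1 + 2 = 5
  Proposal F: 1 + 0 + 2 + 2 + 1 + 0 + 0 = 6
  Proposal D: 2 + 2 + 1 + 0 + 2 + 2 + 1 = 10
Proposal D has the highest total.

Proposal D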